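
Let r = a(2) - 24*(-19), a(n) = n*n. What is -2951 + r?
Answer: -2491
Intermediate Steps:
a(n) = n²
r = 460 (r = 2² - 24*(-19) = 4 + 456 = 460)
-2951 + r = -2951 + 460 = -2491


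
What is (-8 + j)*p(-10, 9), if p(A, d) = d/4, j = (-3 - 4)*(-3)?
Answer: 117/4 ≈ 29.250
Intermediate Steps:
j = 21 (j = -7*(-3) = 21)
p(A, d) = d/4 (p(A, d) = d*(¼) = d/4)
(-8 + j)*p(-10, 9) = (-8 + 21)*((¼)*9) = 13*(9/4) = 117/4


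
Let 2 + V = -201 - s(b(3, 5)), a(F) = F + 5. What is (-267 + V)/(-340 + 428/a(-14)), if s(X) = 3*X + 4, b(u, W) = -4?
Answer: 2079/1744 ≈ 1.1921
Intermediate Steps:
a(F) = 5 + F
s(X) = 4 + 3*X
V = -195 (V = -2 + (-201 - (4 + 3*(-4))) = -2 + (-201 - (4 - 12)) = -2 + (-201 - 1*(-8)) = -2 + (-201 + 8) = -2 - 193 = -195)
(-267 + V)/(-340 + 428/a(-14)) = (-267 - 195)/(-340 + 428/(5 - 14)) = -462/(-340 + 428/(-9)) = -462/(-340 + 428*(-⅑)) = -462/(-340 - 428/9) = -462/(-3488/9) = -462*(-9/3488) = 2079/1744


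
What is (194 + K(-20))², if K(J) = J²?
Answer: 352836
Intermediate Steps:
(194 + K(-20))² = (194 + (-20)²)² = (194 + 400)² = 594² = 352836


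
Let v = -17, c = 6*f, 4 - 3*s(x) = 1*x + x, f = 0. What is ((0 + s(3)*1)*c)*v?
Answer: 0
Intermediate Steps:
s(x) = 4/3 - 2*x/3 (s(x) = 4/3 - (1*x + x)/3 = 4/3 - (x + x)/3 = 4/3 - 2*x/3)
c = 0 (c = 6*0 = 0)
((0 + s(3)*1)*c)*v = ((0 + (4/3 - ⅔*3)*1)*0)*(-17) = ((0 + (4/3 - 2)*1)*0)*(-17) = ((0 - ⅔*1)*0)*(-17) = ((0 - ⅔)*0)*(-17) = -⅔*0*(-17) = 0*(-17) = 0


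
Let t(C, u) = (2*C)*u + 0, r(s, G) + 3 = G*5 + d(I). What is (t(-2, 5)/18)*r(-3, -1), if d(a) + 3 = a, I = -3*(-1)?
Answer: 80/9 ≈ 8.8889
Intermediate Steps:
I = 3
d(a) = -3 + a
r(s, G) = -3 + 5*G (r(s, G) = -3 + (G*5 + (-3 + 3)) = -3 + (5*G + 0) = -3 + 5*G)
t(C, u) = 2*C*u (t(C, u) = 2*C*u + 0 = 2*C*u)
(t(-2, 5)/18)*r(-3, -1) = ((2*(-2)*5)/18)*(-3 + 5*(-1)) = (-20*1/18)*(-3 - 5) = -10/9*(-8) = 80/9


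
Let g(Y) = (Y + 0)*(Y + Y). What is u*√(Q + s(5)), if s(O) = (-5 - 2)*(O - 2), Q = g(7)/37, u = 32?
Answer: 32*I*√25123/37 ≈ 137.08*I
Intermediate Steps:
g(Y) = 2*Y² (g(Y) = Y*(2*Y) = 2*Y²)
Q = 98/37 (Q = (2*7²)/37 = (2*49)*(1/37) = 98*(1/37) = 98/37 ≈ 2.6486)
s(O) = 14 - 7*O (s(O) = -7*(-2 + O) = 14 - 7*O)
u*√(Q + s(5)) = 32*√(98/37 + (14 - 7*5)) = 32*√(98/37 + (14 - 35)) = 32*√(98/37 - 21) = 32*√(-679/37) = 32*(I*√25123/37) = 32*I*√25123/37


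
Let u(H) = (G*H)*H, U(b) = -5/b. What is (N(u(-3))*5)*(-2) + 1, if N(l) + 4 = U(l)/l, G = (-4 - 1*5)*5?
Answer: 269003/6561 ≈ 41.000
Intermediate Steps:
G = -45 (G = (-4 - 5)*5 = -9*5 = -45)
u(H) = -45*H**2 (u(H) = (-45*H)*H = -45*H**2)
N(l) = -4 - 5/l**2 (N(l) = -4 + (-5/l)/l = -4 - 5/l**2)
(N(u(-3))*5)*(-2) + 1 = ((-4 - 5/(-45*(-3)**2)**2)*5)*(-2) + 1 = ((-4 - 5/(-45*9)**2)*5)*(-2) + 1 = ((-4 - 5/(-405)**2)*5)*(-2) + 1 = ((-4 - 5*1/164025)*5)*(-2) + 1 = ((-4 - 1/32805)*5)*(-2) + 1 = -131221/32805*5*(-2) + 1 = -131221/6561*(-2) + 1 = 262442/6561 + 1 = 269003/6561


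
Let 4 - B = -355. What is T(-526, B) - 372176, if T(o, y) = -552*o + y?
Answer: -81465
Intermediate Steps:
B = 359 (B = 4 - 1*(-355) = 4 + 355 = 359)
T(o, y) = y - 552*o
T(-526, B) - 372176 = (359 - 552*(-526)) - 372176 = (359 + 290352) - 372176 = 290711 - 372176 = -81465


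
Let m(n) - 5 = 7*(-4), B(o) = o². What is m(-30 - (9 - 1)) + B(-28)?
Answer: 761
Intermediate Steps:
m(n) = -23 (m(n) = 5 + 7*(-4) = 5 - 28 = -23)
m(-30 - (9 - 1)) + B(-28) = -23 + (-28)² = -23 + 784 = 761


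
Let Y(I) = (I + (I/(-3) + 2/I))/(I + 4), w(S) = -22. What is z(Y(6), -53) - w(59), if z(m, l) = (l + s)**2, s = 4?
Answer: 2423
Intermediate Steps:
Y(I) = (2/I + 2*I/3)/(4 + I) (Y(I) = (I + (I*(-1/3) + 2/I))/(4 + I) = (I + (-I/3 + 2/I))/(4 + I) = (I + (2/I - I/3))/(4 + I) = (2/I + 2*I/3)/(4 + I))
z(m, l) = (4 + l)**2 (z(m, l) = (l + 4)**2 = (4 + l)**2)
z(Y(6), -53) - w(59) = (4 - 53)**2 - 1*(-22) = (-49)**2 + 22 = 2401 + 22 = 2423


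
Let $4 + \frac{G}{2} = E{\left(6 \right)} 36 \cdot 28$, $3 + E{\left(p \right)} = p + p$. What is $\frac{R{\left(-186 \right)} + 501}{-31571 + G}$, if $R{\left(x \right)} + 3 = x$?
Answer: $- \frac{312}{13435} \approx -0.023223$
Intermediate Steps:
$E{\left(p \right)} = -3 + 2 p$ ($E{\left(p \right)} = -3 + \left(p + p\right) = -3 + 2 p$)
$R{\left(x \right)} = -3 + x$
$G = 18136$ ($G = -8 + 2 \left(-3 + 2 \cdot 6\right) 36 \cdot 28 = -8 + 2 \left(-3 + 12\right) 36 \cdot 28 = -8 + 2 \cdot 9 \cdot 36 \cdot 28 = -8 + 2 \cdot 324 \cdot 28 = -8 + 2 \cdot 9072 = -8 + 18144 = 18136$)
$\frac{R{\left(-186 \right)} + 501}{-31571 + G} = \frac{\left(-3 - 186\right) + 501}{-31571 + 18136} = \frac{-189 + 501}{-13435} = 312 \left(- \frac{1}{13435}\right) = - \frac{312}{13435}$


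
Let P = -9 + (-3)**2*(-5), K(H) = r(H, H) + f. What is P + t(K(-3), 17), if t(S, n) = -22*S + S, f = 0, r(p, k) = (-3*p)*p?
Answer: 513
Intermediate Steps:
r(p, k) = -3*p**2
K(H) = -3*H**2 (K(H) = -3*H**2 + 0 = -3*H**2)
t(S, n) = -21*S
P = -54 (P = -9 + 9*(-5) = -9 - 45 = -54)
P + t(K(-3), 17) = -54 - (-63)*(-3)**2 = -54 - (-63)*9 = -54 - 21*(-27) = -54 + 567 = 513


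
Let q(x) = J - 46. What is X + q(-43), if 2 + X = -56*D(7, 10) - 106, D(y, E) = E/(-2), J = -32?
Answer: 94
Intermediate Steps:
D(y, E) = -E/2 (D(y, E) = E*(-½) = -E/2)
q(x) = -78 (q(x) = -32 - 46 = -78)
X = 172 (X = -2 + (-(-28)*10 - 106) = -2 + (-56*(-5) - 106) = -2 + (280 - 106) = -2 + 174 = 172)
X + q(-43) = 172 - 78 = 94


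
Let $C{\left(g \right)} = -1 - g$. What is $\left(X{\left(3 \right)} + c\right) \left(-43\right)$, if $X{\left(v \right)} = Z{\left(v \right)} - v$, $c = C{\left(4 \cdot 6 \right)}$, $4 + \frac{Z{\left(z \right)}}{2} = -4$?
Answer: $1892$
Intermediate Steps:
$Z{\left(z \right)} = -16$ ($Z{\left(z \right)} = -8 + 2 \left(-4\right) = -8 - 8 = -16$)
$c = -25$ ($c = -1 - 4 \cdot 6 = -1 - 24 = -25$)
$X{\left(v \right)} = -16 - v$
$\left(X{\left(3 \right)} + c\right) \left(-43\right) = \left(\left(-16 - 3\right) - 25\right) \left(-43\right) = \left(-19 - 25\right) \left(-43\right) = \left(-44\right) \left(-43\right) = 1892$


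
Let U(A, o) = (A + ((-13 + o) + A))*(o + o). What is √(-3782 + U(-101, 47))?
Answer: I*√19574 ≈ 139.91*I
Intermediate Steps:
U(A, o) = 2*o*(-13 + o + 2*A) (U(A, o) = (A + (-13 + A + o))*(2*o) = (-13 + o + 2*A)*(2*o) = 2*o*(-13 + o + 2*A))
√(-3782 + U(-101, 47)) = √(-3782 + 2*47*(-13 + 47 + 2*(-101))) = √(-3782 + 2*47*(-13 + 47 - 202)) = √(-3782 + 2*47*(-168)) = √(-3782 - 15792) = √(-19574) = I*√19574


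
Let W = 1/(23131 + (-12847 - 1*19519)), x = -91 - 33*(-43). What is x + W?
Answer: 12264079/9235 ≈ 1328.0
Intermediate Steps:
x = 1328 (x = -91 + 1419 = 1328)
W = -1/9235 (W = 1/(23131 + (-12847 - 19519)) = 1/(23131 - 32366) = 1/(-9235) = -1/9235 ≈ -0.00010828)
x + W = 1328 - 1/9235 = 12264079/9235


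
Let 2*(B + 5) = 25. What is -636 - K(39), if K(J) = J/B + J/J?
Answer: -3211/5 ≈ -642.20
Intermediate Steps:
B = 15/2 (B = -5 + (½)*25 = -5 + 25/2 = 15/2 ≈ 7.5000)
K(J) = 1 + 2*J/15 (K(J) = J/(15/2) + J/J = J*(2/15) + 1 = 2*J/15 + 1 = 1 + 2*J/15)
-636 - K(39) = -636 - (1 + (2/15)*39) = -636 - (1 + 26/5) = -636 - 1*31/5 = -636 - 31/5 = -3211/5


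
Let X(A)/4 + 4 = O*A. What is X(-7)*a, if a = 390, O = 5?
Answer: -60840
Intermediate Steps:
X(A) = -16 + 20*A (X(A) = -16 + 4*(5*A) = -16 + 20*A)
X(-7)*a = (-16 + 20*(-7))*390 = (-16 - 140)*390 = -156*390 = -60840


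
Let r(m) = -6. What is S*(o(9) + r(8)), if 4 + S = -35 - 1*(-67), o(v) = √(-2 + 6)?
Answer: -112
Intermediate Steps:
o(v) = 2 (o(v) = √4 = 2)
S = 28 (S = -4 + (-35 - 1*(-67)) = -4 + (-35 + 67) = -4 + 32 = 28)
S*(o(9) + r(8)) = 28*(2 - 6) = 28*(-4) = -112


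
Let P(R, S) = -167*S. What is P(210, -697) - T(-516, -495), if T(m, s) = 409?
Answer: 115990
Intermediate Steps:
P(210, -697) - T(-516, -495) = -167*(-697) - 1*409 = 116399 - 409 = 115990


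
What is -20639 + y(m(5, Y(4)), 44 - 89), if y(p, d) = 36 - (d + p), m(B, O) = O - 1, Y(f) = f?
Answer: -20561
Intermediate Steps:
m(B, O) = -1 + O
y(p, d) = 36 - d - p (y(p, d) = 36 + (-d - p) = 36 - d - p)
-20639 + y(m(5, Y(4)), 44 - 89) = -20639 + (36 - (44 - 89) - (-1 + 4)) = -20639 + (36 - 1*(-45) - 1*3) = -20639 + (36 + 45 - 3) = -20639 + 78 = -20561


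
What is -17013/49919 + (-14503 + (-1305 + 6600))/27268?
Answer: -230891159/340297823 ≈ -0.67850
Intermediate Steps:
-17013/49919 + (-14503 + (-1305 + 6600))/27268 = -17013*1/49919 + (-14503 + 5295)*(1/27268) = -17013/49919 - 9208*1/27268 = -17013/49919 - 2302/6817 = -230891159/340297823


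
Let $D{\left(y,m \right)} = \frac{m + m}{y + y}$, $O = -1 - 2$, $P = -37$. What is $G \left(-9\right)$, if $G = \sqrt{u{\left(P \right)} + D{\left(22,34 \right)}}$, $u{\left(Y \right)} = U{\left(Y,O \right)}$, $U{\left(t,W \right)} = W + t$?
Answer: $- \frac{27 i \sqrt{517}}{11} \approx - 55.811 i$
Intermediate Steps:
$O = -3$ ($O = -1 - 2 = -3$)
$D{\left(y,m \right)} = \frac{m}{y}$ ($D{\left(y,m \right)} = \frac{2 m}{2 y} = 2 m \frac{1}{2 y} = \frac{m}{y}$)
$u{\left(Y \right)} = -3 + Y$
$G = \frac{3 i \sqrt{517}}{11}$ ($G = \sqrt{\left(-3 - 37\right) + \frac{34}{22}} = \sqrt{-40 + 34 \cdot \frac{1}{22}} = \sqrt{-40 + \frac{17}{11}} = \sqrt{- \frac{423}{11}} = \frac{3 i \sqrt{517}}{11} \approx 6.2012 i$)
$G \left(-9\right) = \frac{3 i \sqrt{517}}{11} \left(-9\right) = - \frac{27 i \sqrt{517}}{11}$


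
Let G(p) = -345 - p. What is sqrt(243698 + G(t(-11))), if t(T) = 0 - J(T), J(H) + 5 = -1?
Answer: sqrt(243347) ≈ 493.30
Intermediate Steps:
J(H) = -6 (J(H) = -5 - 1 = -6)
t(T) = 6 (t(T) = 0 - 1*(-6) = 0 + 6 = 6)
sqrt(243698 + G(t(-11))) = sqrt(243698 + (-345 - 1*6)) = sqrt(243698 + (-345 - 6)) = sqrt(243698 - 351) = sqrt(243347)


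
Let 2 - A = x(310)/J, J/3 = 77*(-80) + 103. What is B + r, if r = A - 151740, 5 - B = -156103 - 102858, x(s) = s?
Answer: 1948440298/18171 ≈ 1.0723e+5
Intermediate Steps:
J = -18171 (J = 3*(77*(-80) + 103) = 3*(-6160 + 103) = 3*(-6057) = -18171)
A = 36652/18171 (A = 2 - 310/(-18171) = 2 - 310*(-1)/18171 = 2 - 1*(-310/18171) = 2 + 310/18171 = 36652/18171 ≈ 2.0171)
B = 258966 (B = 5 - (-156103 - 102858) = 5 - 1*(-258961) = 5 + 258961 = 258966)
r = -2757230888/18171 (r = 36652/18171 - 151740 = -2757230888/18171 ≈ -1.5174e+5)
B + r = 258966 - 2757230888/18171 = 1948440298/18171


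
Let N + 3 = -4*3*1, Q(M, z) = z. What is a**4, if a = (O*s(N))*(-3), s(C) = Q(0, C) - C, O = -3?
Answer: 0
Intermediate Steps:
N = -15 (N = -3 - 4*3*1 = -3 - 12*1 = -3 - 12 = -15)
s(C) = 0 (s(C) = C - C = 0)
a = 0 (a = -3*0*(-3) = 0*(-3) = 0)
a**4 = 0**4 = 0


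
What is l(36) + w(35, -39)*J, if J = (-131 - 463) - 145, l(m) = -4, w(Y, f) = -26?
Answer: 19210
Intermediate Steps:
J = -739 (J = -594 - 145 = -739)
l(36) + w(35, -39)*J = -4 - 26*(-739) = -4 + 19214 = 19210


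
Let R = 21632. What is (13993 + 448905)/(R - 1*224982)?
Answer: -231449/101675 ≈ -2.2764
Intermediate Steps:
(13993 + 448905)/(R - 1*224982) = (13993 + 448905)/(21632 - 1*224982) = 462898/(21632 - 224982) = 462898/(-203350) = 462898*(-1/203350) = -231449/101675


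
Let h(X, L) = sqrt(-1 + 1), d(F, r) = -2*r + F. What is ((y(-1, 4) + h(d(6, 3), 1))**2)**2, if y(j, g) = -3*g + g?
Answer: 4096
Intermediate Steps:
d(F, r) = F - 2*r
y(j, g) = -2*g
h(X, L) = 0 (h(X, L) = sqrt(0) = 0)
((y(-1, 4) + h(d(6, 3), 1))**2)**2 = ((-2*4 + 0)**2)**2 = ((-8 + 0)**2)**2 = ((-8)**2)**2 = 64**2 = 4096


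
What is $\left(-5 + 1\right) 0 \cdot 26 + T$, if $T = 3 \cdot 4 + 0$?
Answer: $12$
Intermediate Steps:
$T = 12$ ($T = 12 + 0 = 12$)
$\left(-5 + 1\right) 0 \cdot 26 + T = \left(-5 + 1\right) 0 \cdot 26 + 12 = \left(-4\right) 0 \cdot 26 + 12 = 0 \cdot 26 + 12 = 0 + 12 = 12$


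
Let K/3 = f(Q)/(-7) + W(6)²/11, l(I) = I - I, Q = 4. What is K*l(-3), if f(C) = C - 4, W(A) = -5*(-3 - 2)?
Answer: 0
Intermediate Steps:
W(A) = 25 (W(A) = -5*(-5) = 25)
f(C) = -4 + C
l(I) = 0
K = 1875/11 (K = 3*((-4 + 4)/(-7) + 25²/11) = 3*(0*(-⅐) + 625*(1/11)) = 3*(0 + 625/11) = 3*(625/11) = 1875/11 ≈ 170.45)
K*l(-3) = (1875/11)*0 = 0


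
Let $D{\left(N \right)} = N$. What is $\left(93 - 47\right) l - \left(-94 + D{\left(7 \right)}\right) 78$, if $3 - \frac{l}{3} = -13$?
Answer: $8994$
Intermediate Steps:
$l = 48$ ($l = 9 - -39 = 9 + 39 = 48$)
$\left(93 - 47\right) l - \left(-94 + D{\left(7 \right)}\right) 78 = \left(93 - 47\right) 48 - \left(-94 + 7\right) 78 = 46 \cdot 48 - \left(-87\right) 78 = 2208 - -6786 = 2208 + 6786 = 8994$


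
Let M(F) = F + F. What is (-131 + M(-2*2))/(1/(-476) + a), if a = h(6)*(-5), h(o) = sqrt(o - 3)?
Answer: -66164/16993199 + 157470320*sqrt(3)/16993199 ≈ 16.046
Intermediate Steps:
h(o) = sqrt(-3 + o)
a = -5*sqrt(3) (a = sqrt(-3 + 6)*(-5) = sqrt(3)*(-5) = -5*sqrt(3) ≈ -8.6602)
M(F) = 2*F
(-131 + M(-2*2))/(1/(-476) + a) = (-131 + 2*(-2*2))/(1/(-476) - 5*sqrt(3)) = (-131 + 2*(-4))/(-1/476 - 5*sqrt(3)) = (-131 - 8)/(-1/476 - 5*sqrt(3)) = -139/(-1/476 - 5*sqrt(3))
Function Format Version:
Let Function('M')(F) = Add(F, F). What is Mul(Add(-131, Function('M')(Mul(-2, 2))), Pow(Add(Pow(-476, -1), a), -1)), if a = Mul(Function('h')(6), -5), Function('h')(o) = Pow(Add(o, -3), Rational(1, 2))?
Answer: Add(Rational(-66164, 16993199), Mul(Rational(157470320, 16993199), Pow(3, Rational(1, 2)))) ≈ 16.046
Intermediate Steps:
Function('h')(o) = Pow(Add(-3, o), Rational(1, 2))
a = Mul(-5, Pow(3, Rational(1, 2))) (a = Mul(Pow(Add(-3, 6), Rational(1, 2)), -5) = Mul(Pow(3, Rational(1, 2)), -5) = Mul(-5, Pow(3, Rational(1, 2))) ≈ -8.6602)
Function('M')(F) = Mul(2, F)
Mul(Add(-131, Function('M')(Mul(-2, 2))), Pow(Add(Pow(-476, -1), a), -1)) = Mul(Add(-131, Mul(2, Mul(-2, 2))), Pow(Add(Pow(-476, -1), Mul(-5, Pow(3, Rational(1, 2)))), -1)) = Mul(Add(-131, Mul(2, -4)), Pow(Add(Rational(-1, 476), Mul(-5, Pow(3, Rational(1, 2)))), -1)) = Mul(Add(-131, -8), Pow(Add(Rational(-1, 476), Mul(-5, Pow(3, Rational(1, 2)))), -1)) = Mul(-139, Pow(Add(Rational(-1, 476), Mul(-5, Pow(3, Rational(1, 2)))), -1))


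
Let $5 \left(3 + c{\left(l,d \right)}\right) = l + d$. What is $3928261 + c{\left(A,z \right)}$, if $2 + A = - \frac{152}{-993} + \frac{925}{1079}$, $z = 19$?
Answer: $\frac{21044620543762}{5357235} \approx 3.9283 \cdot 10^{6}$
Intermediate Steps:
$A = - \frac{1060361}{1071447}$ ($A = -2 + \left(- \frac{152}{-993} + \frac{925}{1079}\right) = -2 + \left(\left(-152\right) \left(- \frac{1}{993}\right) + 925 \cdot \frac{1}{1079}\right) = -2 + \left(\frac{152}{993} + \frac{925}{1079}\right) = -2 + \frac{1082533}{1071447} = - \frac{1060361}{1071447} \approx -0.98965$)
$c{\left(l,d \right)} = -3 + \frac{d}{5} + \frac{l}{5}$ ($c{\left(l,d \right)} = -3 + \frac{l + d}{5} = -3 + \frac{d + l}{5} = -3 + \left(\frac{d}{5} + \frac{l}{5}\right) = -3 + \frac{d}{5} + \frac{l}{5}$)
$3928261 + c{\left(A,z \right)} = 3928261 + \left(-3 + \frac{1}{5} \cdot 19 + \frac{1}{5} \left(- \frac{1060361}{1071447}\right)\right) = 3928261 - - \frac{3225427}{5357235} = 3928261 + \frac{3225427}{5357235} = \frac{21044620543762}{5357235}$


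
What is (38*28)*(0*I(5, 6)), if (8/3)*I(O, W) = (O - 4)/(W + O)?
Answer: 0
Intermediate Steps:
I(O, W) = 3*(-4 + O)/(8*(O + W)) (I(O, W) = 3*((O - 4)/(W + O))/8 = 3*((-4 + O)/(O + W))/8 = 3*(-4 + O)/(8*(O + W)))
(38*28)*(0*I(5, 6)) = (38*28)*(0*(3*(-4 + 5)/(8*(5 + 6)))) = 1064*(0*((3/8)*1/11)) = 1064*(0*((3/8)*(1/11)*1)) = 1064*(0*(3/88)) = 1064*0 = 0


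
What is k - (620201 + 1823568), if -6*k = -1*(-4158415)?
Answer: -18821029/6 ≈ -3.1368e+6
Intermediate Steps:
k = -4158415/6 (k = -(-1)*(-4158415)/6 = -1/6*4158415 = -4158415/6 ≈ -6.9307e+5)
k - (620201 + 1823568) = -4158415/6 - (620201 + 1823568) = -4158415/6 - 1*2443769 = -4158415/6 - 2443769 = -18821029/6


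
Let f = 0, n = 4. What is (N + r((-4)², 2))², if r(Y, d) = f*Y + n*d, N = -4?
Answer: 16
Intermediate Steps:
r(Y, d) = 4*d (r(Y, d) = 0*Y + 4*d = 0 + 4*d = 4*d)
(N + r((-4)², 2))² = (-4 + 4*2)² = (-4 + 8)² = 4² = 16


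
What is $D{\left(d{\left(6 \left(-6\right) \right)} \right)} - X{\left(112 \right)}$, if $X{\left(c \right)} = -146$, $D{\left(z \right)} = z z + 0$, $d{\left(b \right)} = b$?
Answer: $1442$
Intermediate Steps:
$D{\left(z \right)} = z^{2}$ ($D{\left(z \right)} = z^{2} + 0 = z^{2}$)
$D{\left(d{\left(6 \left(-6\right) \right)} \right)} - X{\left(112 \right)} = \left(6 \left(-6\right)\right)^{2} - -146 = \left(-36\right)^{2} + 146 = 1296 + 146 = 1442$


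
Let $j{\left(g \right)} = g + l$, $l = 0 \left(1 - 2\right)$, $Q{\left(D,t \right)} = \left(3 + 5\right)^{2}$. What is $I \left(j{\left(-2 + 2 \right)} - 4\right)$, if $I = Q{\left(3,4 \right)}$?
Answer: $-256$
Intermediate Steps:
$Q{\left(D,t \right)} = 64$ ($Q{\left(D,t \right)} = 8^{2} = 64$)
$I = 64$
$l = 0$ ($l = 0 \left(-1\right) = 0$)
$j{\left(g \right)} = g$ ($j{\left(g \right)} = g + 0 = g$)
$I \left(j{\left(-2 + 2 \right)} - 4\right) = 64 \left(\left(-2 + 2\right) - 4\right) = 64 \left(0 - 4\right) = 64 \left(-4\right) = -256$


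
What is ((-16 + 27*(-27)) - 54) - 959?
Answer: -1758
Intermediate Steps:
((-16 + 27*(-27)) - 54) - 959 = ((-16 - 729) - 54) - 959 = (-745 - 54) - 959 = -799 - 959 = -1758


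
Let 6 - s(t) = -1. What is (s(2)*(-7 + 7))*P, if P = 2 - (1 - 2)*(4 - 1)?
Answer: 0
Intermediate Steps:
s(t) = 7 (s(t) = 6 - 1*(-1) = 6 + 1 = 7)
P = 5 (P = 2 - (-1)*3 = 2 - 1*(-3) = 2 + 3 = 5)
(s(2)*(-7 + 7))*P = (7*(-7 + 7))*5 = (7*0)*5 = 0*5 = 0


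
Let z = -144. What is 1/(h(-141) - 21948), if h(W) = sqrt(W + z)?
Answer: -7316/160571663 - I*sqrt(285)/481714989 ≈ -4.5562e-5 - 3.5046e-8*I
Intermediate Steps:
h(W) = sqrt(-144 + W) (h(W) = sqrt(W - 144) = sqrt(-144 + W))
1/(h(-141) - 21948) = 1/(sqrt(-144 - 141) - 21948) = 1/(sqrt(-285) - 21948) = 1/(I*sqrt(285) - 21948) = 1/(-21948 + I*sqrt(285))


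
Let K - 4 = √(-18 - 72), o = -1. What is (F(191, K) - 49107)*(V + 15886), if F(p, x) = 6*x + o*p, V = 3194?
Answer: -940147920 + 343440*I*√10 ≈ -9.4015e+8 + 1.0861e+6*I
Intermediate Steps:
K = 4 + 3*I*√10 (K = 4 + √(-18 - 72) = 4 + √(-90) = 4 + 3*I*√10 ≈ 4.0 + 9.4868*I)
F(p, x) = -p + 6*x (F(p, x) = 6*x - p = -p + 6*x)
(F(191, K) - 49107)*(V + 15886) = ((-1*191 + 6*(4 + 3*I*√10)) - 49107)*(3194 + 15886) = ((-191 + (24 + 18*I*√10)) - 49107)*19080 = ((-167 + 18*I*√10) - 49107)*19080 = (-49274 + 18*I*√10)*19080 = -940147920 + 343440*I*√10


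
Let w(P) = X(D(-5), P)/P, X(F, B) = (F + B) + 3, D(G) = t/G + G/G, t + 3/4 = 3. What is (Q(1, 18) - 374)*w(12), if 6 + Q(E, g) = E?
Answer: -117869/240 ≈ -491.12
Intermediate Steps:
t = 9/4 (t = -¾ + 3 = 9/4 ≈ 2.2500)
Q(E, g) = -6 + E
D(G) = 1 + 9/(4*G) (D(G) = 9/(4*G) + G/G = 9/(4*G) + 1 = 1 + 9/(4*G))
X(F, B) = 3 + B + F (X(F, B) = (B + F) + 3 = 3 + B + F)
w(P) = (71/20 + P)/P (w(P) = (3 + P + (9/4 - 5)/(-5))/P = (3 + P - ⅕*(-11/4))/P = (3 + P + 11/20)/P = (71/20 + P)/P)
(Q(1, 18) - 374)*w(12) = ((-6 + 1) - 374)*((71/20 + 12)/12) = (-5 - 374)*((1/12)*(311/20)) = -379*311/240 = -117869/240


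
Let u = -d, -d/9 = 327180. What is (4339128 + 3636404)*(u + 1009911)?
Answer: 31539488535492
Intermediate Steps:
d = -2944620 (d = -9*327180 = -2944620)
u = 2944620 (u = -1*(-2944620) = 2944620)
(4339128 + 3636404)*(u + 1009911) = (4339128 + 3636404)*(2944620 + 1009911) = 7975532*3954531 = 31539488535492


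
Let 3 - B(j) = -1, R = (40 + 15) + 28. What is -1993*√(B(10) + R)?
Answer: -1993*√87 ≈ -18589.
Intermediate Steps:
R = 83 (R = 55 + 28 = 83)
B(j) = 4 (B(j) = 3 - 1*(-1) = 3 + 1 = 4)
-1993*√(B(10) + R) = -1993*√(4 + 83) = -1993*√87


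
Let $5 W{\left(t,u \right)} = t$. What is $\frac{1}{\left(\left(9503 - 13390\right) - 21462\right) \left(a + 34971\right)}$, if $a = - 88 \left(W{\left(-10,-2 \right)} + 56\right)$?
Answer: $- \frac{1}{766021431} \approx -1.3054 \cdot 10^{-9}$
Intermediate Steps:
$W{\left(t,u \right)} = \frac{t}{5}$
$a = -4752$ ($a = - 88 \left(\frac{1}{5} \left(-10\right) + 56\right) = - 88 \left(-2 + 56\right) = \left(-88\right) 54 = -4752$)
$\frac{1}{\left(\left(9503 - 13390\right) - 21462\right) \left(a + 34971\right)} = \frac{1}{\left(\left(9503 - 13390\right) - 21462\right) \left(-4752 + 34971\right)} = \frac{1}{\left(-3887 - 21462\right) 30219} = \frac{1}{\left(-25349\right) 30219} = \frac{1}{-766021431} = - \frac{1}{766021431}$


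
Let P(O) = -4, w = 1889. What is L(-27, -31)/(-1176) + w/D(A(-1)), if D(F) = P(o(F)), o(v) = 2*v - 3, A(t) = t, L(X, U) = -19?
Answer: -555347/1176 ≈ -472.23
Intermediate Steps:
o(v) = -3 + 2*v
D(F) = -4
L(-27, -31)/(-1176) + w/D(A(-1)) = -19/(-1176) + 1889/(-4) = -19*(-1/1176) + 1889*(-1/4) = 19/1176 - 1889/4 = -555347/1176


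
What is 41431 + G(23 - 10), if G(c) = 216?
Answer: 41647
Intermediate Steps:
41431 + G(23 - 10) = 41431 + 216 = 41647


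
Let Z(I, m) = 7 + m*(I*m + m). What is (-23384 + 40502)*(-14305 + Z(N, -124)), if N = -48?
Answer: -12615452460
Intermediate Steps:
Z(I, m) = 7 + m*(m + I*m)
(-23384 + 40502)*(-14305 + Z(N, -124)) = (-23384 + 40502)*(-14305 + (7 + (-124)² - 48*(-124)²)) = 17118*(-14305 + (7 + 15376 - 48*15376)) = 17118*(-14305 + (7 + 15376 - 738048)) = 17118*(-14305 - 722665) = 17118*(-736970) = -12615452460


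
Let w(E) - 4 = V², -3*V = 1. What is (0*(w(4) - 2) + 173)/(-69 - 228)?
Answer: -173/297 ≈ -0.58249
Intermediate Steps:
V = -⅓ (V = -⅓*1 = -⅓ ≈ -0.33333)
w(E) = 37/9 (w(E) = 4 + (-⅓)² = 4 + ⅑ = 37/9)
(0*(w(4) - 2) + 173)/(-69 - 228) = (0*(37/9 - 2) + 173)/(-69 - 228) = (0*(19/9) + 173)/(-297) = (0 + 173)*(-1/297) = 173*(-1/297) = -173/297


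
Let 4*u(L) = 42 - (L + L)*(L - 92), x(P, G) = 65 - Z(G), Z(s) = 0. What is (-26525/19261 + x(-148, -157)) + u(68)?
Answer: 34289313/38522 ≈ 890.12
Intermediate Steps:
x(P, G) = 65 (x(P, G) = 65 - 1*0 = 65 + 0 = 65)
u(L) = 21/2 - L*(-92 + L)/2 (u(L) = (42 - (L + L)*(L - 92))/4 = (42 - 2*L*(-92 + L))/4 = 21/2 - L*(-92 + L)/2)
(-26525/19261 + x(-148, -157)) + u(68) = (-26525/19261 + 65) + (21/2 + 46*68 - ½*68²) = (-26525*1/19261 + 65) + (21/2 + 3128 - ½*4624) = (-26525/19261 + 65) + (21/2 + 3128 - 2312) = 1225440/19261 + 1653/2 = 34289313/38522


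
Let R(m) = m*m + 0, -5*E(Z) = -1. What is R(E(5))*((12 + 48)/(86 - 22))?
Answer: 3/80 ≈ 0.037500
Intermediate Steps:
E(Z) = ⅕ (E(Z) = -⅕*(-1) = ⅕)
R(m) = m² (R(m) = m² + 0 = m²)
R(E(5))*((12 + 48)/(86 - 22)) = (⅕)²*((12 + 48)/(86 - 22)) = (60/64)/25 = (60*(1/64))/25 = (1/25)*(15/16) = 3/80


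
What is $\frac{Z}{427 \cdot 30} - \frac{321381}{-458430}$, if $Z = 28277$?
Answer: $\frac{40666466}{13982115} \approx 2.9085$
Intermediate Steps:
$\frac{Z}{427 \cdot 30} - \frac{321381}{-458430} = \frac{28277}{427 \cdot 30} - \frac{321381}{-458430} = \frac{28277}{12810} - - \frac{107127}{152810} = 28277 \cdot \frac{1}{12810} + \frac{107127}{152810} = \frac{28277}{12810} + \frac{107127}{152810} = \frac{40666466}{13982115}$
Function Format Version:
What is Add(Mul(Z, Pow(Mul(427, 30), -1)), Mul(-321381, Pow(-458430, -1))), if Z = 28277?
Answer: Rational(40666466, 13982115) ≈ 2.9085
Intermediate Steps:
Add(Mul(Z, Pow(Mul(427, 30), -1)), Mul(-321381, Pow(-458430, -1))) = Add(Mul(28277, Pow(Mul(427, 30), -1)), Mul(-321381, Pow(-458430, -1))) = Add(Mul(28277, Pow(12810, -1)), Mul(-321381, Rational(-1, 458430))) = Add(Mul(28277, Rational(1, 12810)), Rational(107127, 152810)) = Add(Rational(28277, 12810), Rational(107127, 152810)) = Rational(40666466, 13982115)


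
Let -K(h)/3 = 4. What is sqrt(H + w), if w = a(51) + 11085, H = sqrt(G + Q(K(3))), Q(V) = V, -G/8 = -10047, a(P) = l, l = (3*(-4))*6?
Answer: sqrt(11013 + 2*sqrt(20091)) ≈ 106.28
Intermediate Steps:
l = -72 (l = -12*6 = -72)
a(P) = -72
K(h) = -12 (K(h) = -3*4 = -12)
G = 80376 (G = -8*(-10047) = 80376)
H = 2*sqrt(20091) (H = sqrt(80376 - 12) = sqrt(80364) = 2*sqrt(20091) ≈ 283.49)
w = 11013 (w = -72 + 11085 = 11013)
sqrt(H + w) = sqrt(2*sqrt(20091) + 11013) = sqrt(11013 + 2*sqrt(20091))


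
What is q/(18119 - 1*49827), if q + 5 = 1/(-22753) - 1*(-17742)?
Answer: -100892490/180363031 ≈ -0.55939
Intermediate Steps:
q = 403569960/22753 (q = -5 + (1/(-22753) - 1*(-17742)) = -5 + (-1/22753 + 17742) = -5 + 403683725/22753 = 403569960/22753 ≈ 17737.)
q/(18119 - 1*49827) = 403569960/(22753*(18119 - 1*49827)) = 403569960/(22753*(18119 - 49827)) = (403569960/22753)/(-31708) = (403569960/22753)*(-1/31708) = -100892490/180363031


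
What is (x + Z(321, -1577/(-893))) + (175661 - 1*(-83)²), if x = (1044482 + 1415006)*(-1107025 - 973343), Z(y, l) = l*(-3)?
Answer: -240482078252413/47 ≈ -5.1166e+12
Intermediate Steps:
Z(y, l) = -3*l
x = -5116640131584 (x = 2459488*(-2080368) = -5116640131584)
(x + Z(321, -1577/(-893))) + (175661 - 1*(-83)²) = (-5116640131584 - (-4731)/(-893)) + (175661 - 1*(-83)²) = (-5116640131584 - (-4731)*(-1)/893) + (175661 - 1*6889) = (-5116640131584 - 3*83/47) + (175661 - 6889) = (-5116640131584 - 249/47) + 168772 = -240482086184697/47 + 168772 = -240482078252413/47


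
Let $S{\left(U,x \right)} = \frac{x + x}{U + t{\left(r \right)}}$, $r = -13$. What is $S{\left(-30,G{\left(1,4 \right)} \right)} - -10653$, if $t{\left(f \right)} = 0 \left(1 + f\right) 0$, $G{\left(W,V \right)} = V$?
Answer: $\frac{159791}{15} \approx 10653.0$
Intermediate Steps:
$t{\left(f \right)} = 0$ ($t{\left(f \right)} = 0 \cdot 0 = 0$)
$S{\left(U,x \right)} = \frac{2 x}{U}$ ($S{\left(U,x \right)} = \frac{x + x}{U + 0} = \frac{2 x}{U}$)
$S{\left(-30,G{\left(1,4 \right)} \right)} - -10653 = 2 \cdot 4 \frac{1}{-30} - -10653 = 2 \cdot 4 \left(- \frac{1}{30}\right) + 10653 = - \frac{4}{15} + 10653 = \frac{159791}{15}$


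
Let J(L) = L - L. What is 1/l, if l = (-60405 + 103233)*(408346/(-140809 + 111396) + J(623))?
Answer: -29413/17488642488 ≈ -1.6818e-6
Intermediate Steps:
J(L) = 0
l = -17488642488/29413 (l = (-60405 + 103233)*(408346/(-140809 + 111396) + 0) = 42828*(408346/(-29413) + 0) = 42828*(408346*(-1/29413) + 0) = 42828*(-408346/29413 + 0) = 42828*(-408346/29413) = -17488642488/29413 ≈ -5.9459e+5)
1/l = 1/(-17488642488/29413) = -29413/17488642488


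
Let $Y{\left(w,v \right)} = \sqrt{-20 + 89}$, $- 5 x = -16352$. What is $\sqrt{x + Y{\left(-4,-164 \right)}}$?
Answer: $\frac{\sqrt{81760 + 25 \sqrt{69}}}{5} \approx 57.26$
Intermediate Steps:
$x = \frac{16352}{5}$ ($x = \left(- \frac{1}{5}\right) \left(-16352\right) = \frac{16352}{5} \approx 3270.4$)
$Y{\left(w,v \right)} = \sqrt{69}$
$\sqrt{x + Y{\left(-4,-164 \right)}} = \sqrt{\frac{16352}{5} + \sqrt{69}}$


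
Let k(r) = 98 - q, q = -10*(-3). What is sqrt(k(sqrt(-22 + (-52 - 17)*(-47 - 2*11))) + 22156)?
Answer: 4*sqrt(1389) ≈ 149.08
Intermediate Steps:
q = 30
k(r) = 68 (k(r) = 98 - 1*30 = 98 - 30 = 68)
sqrt(k(sqrt(-22 + (-52 - 17)*(-47 - 2*11))) + 22156) = sqrt(68 + 22156) = sqrt(22224) = 4*sqrt(1389)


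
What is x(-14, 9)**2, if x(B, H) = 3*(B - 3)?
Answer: 2601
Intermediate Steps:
x(B, H) = -9 + 3*B (x(B, H) = 3*(-3 + B) = -9 + 3*B)
x(-14, 9)**2 = (-9 + 3*(-14))**2 = (-9 - 42)**2 = (-51)**2 = 2601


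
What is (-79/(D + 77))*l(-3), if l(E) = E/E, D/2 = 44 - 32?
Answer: -79/101 ≈ -0.78218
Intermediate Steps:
D = 24 (D = 2*(44 - 32) = 2*12 = 24)
l(E) = 1
(-79/(D + 77))*l(-3) = -79/(24 + 77)*1 = -79/101*1 = -79/101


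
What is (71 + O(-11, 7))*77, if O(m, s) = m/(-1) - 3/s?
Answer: 6281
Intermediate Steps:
O(m, s) = -m - 3/s (O(m, s) = m*(-1) - 3/s = -m - 3/s)
(71 + O(-11, 7))*77 = (71 + (-1*(-11) - 3/7))*77 = (71 + (11 - 3*1/7))*77 = (71 + (11 - 3/7))*77 = (71 + 74/7)*77 = (571/7)*77 = 6281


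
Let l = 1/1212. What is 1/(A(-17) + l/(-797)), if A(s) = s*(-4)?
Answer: 965964/65685551 ≈ 0.014706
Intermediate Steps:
A(s) = -4*s
l = 1/1212 ≈ 0.00082508
1/(A(-17) + l/(-797)) = 1/(-4*(-17) + (1/1212)/(-797)) = 1/(68 + (1/1212)*(-1/797)) = 1/(68 - 1/965964) = 1/(65685551/965964) = 965964/65685551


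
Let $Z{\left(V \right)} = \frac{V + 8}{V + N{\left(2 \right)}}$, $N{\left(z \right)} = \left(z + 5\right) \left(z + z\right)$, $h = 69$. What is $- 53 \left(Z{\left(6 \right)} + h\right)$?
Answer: $- \frac{62540}{17} \approx -3678.8$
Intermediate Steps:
$N{\left(z \right)} = 2 z \left(5 + z\right)$ ($N{\left(z \right)} = \left(5 + z\right) 2 z = 2 z \left(5 + z\right)$)
$Z{\left(V \right)} = \frac{8 + V}{28 + V}$ ($Z{\left(V \right)} = \frac{V + 8}{V + 2 \cdot 2 \left(5 + 2\right)} = \frac{8 + V}{V + 2 \cdot 2 \cdot 7} = \frac{8 + V}{V + 28} = \frac{8 + V}{28 + V}$)
$- 53 \left(Z{\left(6 \right)} + h\right) = - 53 \left(\frac{8 + 6}{28 + 6} + 69\right) = - 53 \left(\frac{1}{34} \cdot 14 + 69\right) = - 53 \left(\frac{7}{17} + 69\right) = \left(-53\right) \frac{1180}{17} = - \frac{62540}{17}$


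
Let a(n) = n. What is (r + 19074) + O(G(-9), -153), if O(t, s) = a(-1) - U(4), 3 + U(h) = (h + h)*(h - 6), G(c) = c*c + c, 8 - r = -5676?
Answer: 24776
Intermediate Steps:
r = 5684 (r = 8 - 1*(-5676) = 8 + 5676 = 5684)
G(c) = c + c² (G(c) = c² + c = c + c²)
U(h) = -3 + 2*h*(-6 + h) (U(h) = -3 + (h + h)*(h - 6) = -3 + (2*h)*(-6 + h) = -3 + 2*h*(-6 + h))
O(t, s) = 18 (O(t, s) = -1 - (-3 - 12*4 + 2*4²) = -1 - (-3 - 48 + 2*16) = -1 - (-3 - 48 + 32) = -1 - 1*(-19) = -1 + 19 = 18)
(r + 19074) + O(G(-9), -153) = (5684 + 19074) + 18 = 24758 + 18 = 24776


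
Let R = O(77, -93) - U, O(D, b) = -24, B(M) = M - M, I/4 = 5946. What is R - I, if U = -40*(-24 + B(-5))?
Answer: -24768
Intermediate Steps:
I = 23784 (I = 4*5946 = 23784)
B(M) = 0
U = 960 (U = -40*(-24 + 0) = -40*(-24) = 960)
R = -984 (R = -24 - 1*960 = -24 - 960 = -984)
R - I = -984 - 1*23784 = -984 - 23784 = -24768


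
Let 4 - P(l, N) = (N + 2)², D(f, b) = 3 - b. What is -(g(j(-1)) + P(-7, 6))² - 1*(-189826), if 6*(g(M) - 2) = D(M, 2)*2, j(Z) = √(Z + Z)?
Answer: 1678505/9 ≈ 1.8650e+5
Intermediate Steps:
j(Z) = √2*√Z (j(Z) = √(2*Z) = √2*√Z)
P(l, N) = 4 - (2 + N)² (P(l, N) = 4 - (N + 2)² = 4 - (2 + N)²)
g(M) = 7/3 (g(M) = 2 + ((3 - 1*2)*2)/6 = 2 + ((3 - 2)*2)/6 = 2 + (1*2)/6 = 2 + (⅙)*2 = 2 + ⅓ = 7/3)
-(g(j(-1)) + P(-7, 6))² - 1*(-189826) = -(7/3 + (4 - (2 + 6)²))² - 1*(-189826) = -(7/3 + (4 - 1*8²))² + 189826 = -(7/3 + (4 - 1*64))² + 189826 = -(7/3 + (4 - 64))² + 189826 = -(7/3 - 60)² + 189826 = -(-173/3)² + 189826 = -1*29929/9 + 189826 = -29929/9 + 189826 = 1678505/9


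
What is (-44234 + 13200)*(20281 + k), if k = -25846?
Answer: 172704210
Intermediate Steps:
(-44234 + 13200)*(20281 + k) = (-44234 + 13200)*(20281 - 25846) = -31034*(-5565) = 172704210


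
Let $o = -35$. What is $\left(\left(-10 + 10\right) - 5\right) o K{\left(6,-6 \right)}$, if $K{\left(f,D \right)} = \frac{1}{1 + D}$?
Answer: $-35$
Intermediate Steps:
$\left(\left(-10 + 10\right) - 5\right) o K{\left(6,-6 \right)} = \frac{\left(\left(-10 + 10\right) - 5\right) \left(-35\right)}{1 - 6} = \frac{\left(0 - 5\right) \left(-35\right)}{-5} = \left(-5\right) \left(-35\right) \left(- \frac{1}{5}\right) = 175 \left(- \frac{1}{5}\right) = -35$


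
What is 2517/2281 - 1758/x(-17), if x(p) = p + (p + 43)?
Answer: -1329115/6843 ≈ -194.23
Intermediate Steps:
x(p) = 43 + 2*p (x(p) = p + (43 + p) = 43 + 2*p)
2517/2281 - 1758/x(-17) = 2517/2281 - 1758/(43 + 2*(-17)) = 2517*(1/2281) - 1758/(43 - 34) = 2517/2281 - 1758/9 = 2517/2281 - 1758*⅑ = 2517/2281 - 586/3 = -1329115/6843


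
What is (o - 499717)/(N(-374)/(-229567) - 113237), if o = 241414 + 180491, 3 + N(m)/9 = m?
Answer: 687041054/999825961 ≈ 0.68716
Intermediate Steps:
N(m) = -27 + 9*m
o = 421905
(o - 499717)/(N(-374)/(-229567) - 113237) = (421905 - 499717)/((-27 + 9*(-374))/(-229567) - 113237) = -77812/((-27 - 3366)*(-1/229567) - 113237) = -77812/(-3393*(-1/229567) - 113237) = -77812/(261/17659 - 113237) = -77812/(-1999651922/17659) = -77812*(-17659/1999651922) = 687041054/999825961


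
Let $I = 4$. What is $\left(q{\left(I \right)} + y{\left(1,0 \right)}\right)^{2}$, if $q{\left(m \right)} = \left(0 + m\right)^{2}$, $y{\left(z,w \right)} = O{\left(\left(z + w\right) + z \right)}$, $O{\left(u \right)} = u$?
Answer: $324$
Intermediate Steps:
$y{\left(z,w \right)} = w + 2 z$ ($y{\left(z,w \right)} = \left(z + w\right) + z = \left(w + z\right) + z = w + 2 z$)
$q{\left(m \right)} = m^{2}$
$\left(q{\left(I \right)} + y{\left(1,0 \right)}\right)^{2} = \left(4^{2} + \left(0 + 2 \cdot 1\right)\right)^{2} = \left(16 + \left(0 + 2\right)\right)^{2} = \left(16 + 2\right)^{2} = 18^{2} = 324$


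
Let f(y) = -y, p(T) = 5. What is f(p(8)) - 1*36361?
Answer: -36366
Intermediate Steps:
f(p(8)) - 1*36361 = -1*5 - 1*36361 = -5 - 36361 = -36366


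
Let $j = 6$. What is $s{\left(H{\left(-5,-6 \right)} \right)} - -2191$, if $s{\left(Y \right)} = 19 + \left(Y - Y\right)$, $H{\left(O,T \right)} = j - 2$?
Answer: $2210$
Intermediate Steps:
$H{\left(O,T \right)} = 4$ ($H{\left(O,T \right)} = 6 - 2 = 4$)
$s{\left(Y \right)} = 19$ ($s{\left(Y \right)} = 19 + 0 = 19$)
$s{\left(H{\left(-5,-6 \right)} \right)} - -2191 = 19 - -2191 = 19 + 2191 = 2210$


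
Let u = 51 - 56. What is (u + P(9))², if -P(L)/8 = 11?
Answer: 8649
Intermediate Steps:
P(L) = -88 (P(L) = -8*11 = -88)
u = -5
(u + P(9))² = (-5 - 88)² = (-93)² = 8649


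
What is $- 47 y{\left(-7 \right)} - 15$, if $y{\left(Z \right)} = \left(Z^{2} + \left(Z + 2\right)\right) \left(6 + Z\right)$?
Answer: $2053$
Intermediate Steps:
$y{\left(Z \right)} = \left(6 + Z\right) \left(2 + Z + Z^{2}\right)$ ($y{\left(Z \right)} = \left(Z^{2} + \left(2 + Z\right)\right) \left(6 + Z\right) = \left(2 + Z + Z^{2}\right) \left(6 + Z\right) = \left(6 + Z\right) \left(2 + Z + Z^{2}\right)$)
$- 47 y{\left(-7 \right)} - 15 = - 47 \left(12 + \left(-7\right)^{3} + 7 \left(-7\right)^{2} + 8 \left(-7\right)\right) - 15 = - 47 \left(12 - 343 + 7 \cdot 49 - 56\right) - 15 = - 47 \left(12 - 343 + 343 - 56\right) - 15 = \left(-47\right) \left(-44\right) - 15 = 2068 - 15 = 2053$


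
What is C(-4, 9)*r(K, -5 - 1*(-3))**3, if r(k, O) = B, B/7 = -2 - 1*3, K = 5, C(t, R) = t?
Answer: 171500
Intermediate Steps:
B = -35 (B = 7*(-2 - 1*3) = 7*(-2 - 3) = 7*(-5) = -35)
r(k, O) = -35
C(-4, 9)*r(K, -5 - 1*(-3))**3 = -4*(-35)**3 = -4*(-42875) = 171500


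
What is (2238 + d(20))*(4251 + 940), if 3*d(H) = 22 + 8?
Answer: 11669368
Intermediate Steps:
d(H) = 10 (d(H) = (22 + 8)/3 = (⅓)*30 = 10)
(2238 + d(20))*(4251 + 940) = (2238 + 10)*(4251 + 940) = 2248*5191 = 11669368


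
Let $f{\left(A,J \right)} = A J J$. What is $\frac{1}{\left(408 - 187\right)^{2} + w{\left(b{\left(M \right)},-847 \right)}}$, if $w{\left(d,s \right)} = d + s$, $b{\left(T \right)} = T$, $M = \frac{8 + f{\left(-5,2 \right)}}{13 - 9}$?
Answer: $\frac{1}{47991} \approx 2.0837 \cdot 10^{-5}$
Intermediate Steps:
$f{\left(A,J \right)} = A J^{2}$
$M = -3$ ($M = \frac{8 - 5 \cdot 2^{2}}{13 - 9} = \frac{8 - 20}{4} = \left(8 - 20\right) \frac{1}{4} = \left(-12\right) \frac{1}{4} = -3$)
$\frac{1}{\left(408 - 187\right)^{2} + w{\left(b{\left(M \right)},-847 \right)}} = \frac{1}{\left(408 - 187\right)^{2} - 850} = \frac{1}{221^{2} - 850} = \frac{1}{48841 - 850} = \frac{1}{47991}$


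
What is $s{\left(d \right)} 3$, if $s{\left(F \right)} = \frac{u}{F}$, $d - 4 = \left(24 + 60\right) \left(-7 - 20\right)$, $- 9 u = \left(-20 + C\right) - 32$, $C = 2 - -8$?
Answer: $- \frac{7}{1132} \approx -0.0061837$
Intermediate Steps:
$C = 10$ ($C = 2 + 8 = 10$)
$u = \frac{14}{3}$ ($u = - \frac{\left(-20 + 10\right) - 32}{9} = - \frac{-10 - 32}{9} = \left(- \frac{1}{9}\right) \left(-42\right) = \frac{14}{3} \approx 4.6667$)
$d = -2264$ ($d = 4 + \left(24 + 60\right) \left(-7 - 20\right) = 4 + 84 \left(-27\right) = 4 - 2268 = -2264$)
$s{\left(F \right)} = \frac{14}{3 F}$
$s{\left(d \right)} 3 = \frac{14}{3 \left(-2264\right)} 3 = \frac{14}{3} \left(- \frac{1}{2264}\right) 3 = \left(- \frac{7}{3396}\right) 3 = - \frac{7}{1132}$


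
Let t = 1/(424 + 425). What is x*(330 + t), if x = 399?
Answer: 37262743/283 ≈ 1.3167e+5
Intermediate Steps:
t = 1/849 ≈ 0.0011779
x*(330 + t) = 399*(330 + 1/849) = 399*(280171/849) = 37262743/283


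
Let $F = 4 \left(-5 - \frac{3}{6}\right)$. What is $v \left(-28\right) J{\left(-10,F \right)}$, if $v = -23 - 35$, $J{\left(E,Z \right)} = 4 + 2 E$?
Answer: $-25984$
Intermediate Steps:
$F = -22$ ($F = 4 \left(-5 - \frac{1}{2}\right) = 4 \left(- \frac{11}{2}\right) = -22$)
$v = -58$
$v \left(-28\right) J{\left(-10,F \right)} = \left(-58\right) \left(-28\right) \left(4 + 2 \left(-10\right)\right) = 1624 \left(4 - 20\right) = 1624 \left(-16\right) = -25984$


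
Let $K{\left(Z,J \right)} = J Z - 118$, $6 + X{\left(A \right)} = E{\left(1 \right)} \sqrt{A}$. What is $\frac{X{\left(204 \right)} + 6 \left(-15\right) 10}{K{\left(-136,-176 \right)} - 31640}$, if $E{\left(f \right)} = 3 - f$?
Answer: $\frac{453}{3911} - \frac{2 \sqrt{51}}{3911} \approx 0.11218$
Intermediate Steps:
$X{\left(A \right)} = -6 + 2 \sqrt{A}$ ($X{\left(A \right)} = -6 + \left(3 - 1\right) \sqrt{A} = -6 + 2 \sqrt{A}$)
$K{\left(Z,J \right)} = -118 + J Z$
$\frac{X{\left(204 \right)} + 6 \left(-15\right) 10}{K{\left(-136,-176 \right)} - 31640} = \frac{\left(-6 + 2 \sqrt{204}\right) + 6 \left(-15\right) 10}{\left(-118 - -23936\right) - 31640} = \frac{\left(-6 + 2 \cdot 2 \sqrt{51}\right) - 900}{\left(-118 + 23936\right) - 31640} = \frac{\left(-6 + 4 \sqrt{51}\right) - 900}{23818 - 31640} = \frac{-906 + 4 \sqrt{51}}{-7822} = \left(-906 + 4 \sqrt{51}\right) \left(- \frac{1}{7822}\right) = \frac{453}{3911} - \frac{2 \sqrt{51}}{3911}$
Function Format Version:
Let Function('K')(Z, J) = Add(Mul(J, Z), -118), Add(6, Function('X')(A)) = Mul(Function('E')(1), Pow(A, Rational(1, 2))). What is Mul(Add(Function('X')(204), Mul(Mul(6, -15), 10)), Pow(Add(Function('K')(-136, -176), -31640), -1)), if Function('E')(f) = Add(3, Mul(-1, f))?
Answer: Add(Rational(453, 3911), Mul(Rational(-2, 3911), Pow(51, Rational(1, 2)))) ≈ 0.11218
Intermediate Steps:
Function('X')(A) = Add(-6, Mul(2, Pow(A, Rational(1, 2)))) (Function('X')(A) = Add(-6, Mul(Add(3, Mul(-1, 1)), Pow(A, Rational(1, 2)))) = Add(-6, Mul(Add(3, -1), Pow(A, Rational(1, 2)))) = Add(-6, Mul(2, Pow(A, Rational(1, 2)))))
Function('K')(Z, J) = Add(-118, Mul(J, Z))
Mul(Add(Function('X')(204), Mul(Mul(6, -15), 10)), Pow(Add(Function('K')(-136, -176), -31640), -1)) = Mul(Add(Add(-6, Mul(2, Pow(204, Rational(1, 2)))), Mul(Mul(6, -15), 10)), Pow(Add(Add(-118, Mul(-176, -136)), -31640), -1)) = Mul(Add(Add(-6, Mul(2, Mul(2, Pow(51, Rational(1, 2))))), Mul(-90, 10)), Pow(Add(Add(-118, 23936), -31640), -1)) = Mul(Add(Add(-6, Mul(4, Pow(51, Rational(1, 2)))), -900), Pow(Add(23818, -31640), -1)) = Mul(Add(-906, Mul(4, Pow(51, Rational(1, 2)))), Pow(-7822, -1)) = Mul(Add(-906, Mul(4, Pow(51, Rational(1, 2)))), Rational(-1, 7822)) = Add(Rational(453, 3911), Mul(Rational(-2, 3911), Pow(51, Rational(1, 2))))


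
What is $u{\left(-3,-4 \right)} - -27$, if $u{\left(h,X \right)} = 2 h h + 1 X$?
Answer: $41$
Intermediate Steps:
$u{\left(h,X \right)} = X + 2 h^{2}$ ($u{\left(h,X \right)} = 2 h^{2} + X = X + 2 h^{2}$)
$u{\left(-3,-4 \right)} - -27 = \left(-4 + 2 \left(-3\right)^{2}\right) - -27 = \left(-4 + 2 \cdot 9\right) + 27 = \left(-4 + 18\right) + 27 = 14 + 27 = 41$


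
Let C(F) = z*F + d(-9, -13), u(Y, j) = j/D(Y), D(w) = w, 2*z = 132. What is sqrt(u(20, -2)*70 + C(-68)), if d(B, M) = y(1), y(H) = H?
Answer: I*sqrt(4494) ≈ 67.037*I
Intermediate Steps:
z = 66 (z = (1/2)*132 = 66)
d(B, M) = 1
u(Y, j) = j/Y
C(F) = 1 + 66*F (C(F) = 66*F + 1 = 1 + 66*F)
sqrt(u(20, -2)*70 + C(-68)) = sqrt(-2/20*70 + (1 + 66*(-68))) = sqrt(-2*1/20*70 + (1 - 4488)) = sqrt(-1/10*70 - 4487) = sqrt(-7 - 4487) = sqrt(-4494) = I*sqrt(4494)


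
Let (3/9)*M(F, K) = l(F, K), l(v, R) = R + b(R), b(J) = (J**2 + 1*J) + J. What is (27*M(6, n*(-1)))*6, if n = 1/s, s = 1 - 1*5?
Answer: 3159/8 ≈ 394.88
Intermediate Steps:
s = -4 (s = 1 - 5 = -4)
b(J) = J**2 + 2*J (b(J) = (J**2 + J) + J = (J + J**2) + J = J**2 + 2*J)
n = -1/4 (n = 1/(-4) = -1/4 ≈ -0.25000)
l(v, R) = R + R*(2 + R)
M(F, K) = 3*K*(3 + K) (M(F, K) = 3*(K*(3 + K)) = 3*K*(3 + K))
(27*M(6, n*(-1)))*6 = (27*(3*(-1/4*(-1))*(3 - 1/4*(-1))))*6 = (27*(3*(1/4)*(3 + 1/4)))*6 = (27*(3*(1/4)*(13/4)))*6 = (27*(39/16))*6 = (1053/16)*6 = 3159/8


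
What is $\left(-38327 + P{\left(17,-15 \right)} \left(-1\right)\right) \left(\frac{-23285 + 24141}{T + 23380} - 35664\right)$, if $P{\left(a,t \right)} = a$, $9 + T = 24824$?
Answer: $\frac{65906649726656}{48195} \approx 1.3675 \cdot 10^{9}$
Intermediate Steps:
$T = 24815$ ($T = -9 + 24824 = 24815$)
$\left(-38327 + P{\left(17,-15 \right)} \left(-1\right)\right) \left(\frac{-23285 + 24141}{T + 23380} - 35664\right) = \left(-38327 + 17 \left(-1\right)\right) \left(\frac{-23285 + 24141}{24815 + 23380} - 35664\right) = \left(-38327 - 17\right) \left(\frac{856}{48195} - 35664\right) = - 38344 \left(856 \cdot \frac{1}{48195} - 35664\right) = - 38344 \left(\frac{856}{48195} - 35664\right) = \left(-38344\right) \left(- \frac{1718825624}{48195}\right) = \frac{65906649726656}{48195}$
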